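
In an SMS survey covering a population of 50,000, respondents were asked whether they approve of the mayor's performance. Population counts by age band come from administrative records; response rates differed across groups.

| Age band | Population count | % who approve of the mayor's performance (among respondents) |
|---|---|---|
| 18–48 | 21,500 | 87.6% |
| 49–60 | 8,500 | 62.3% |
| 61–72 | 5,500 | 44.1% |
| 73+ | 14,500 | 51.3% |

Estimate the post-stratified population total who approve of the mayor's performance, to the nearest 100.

34,000

Each cell contributes its population count × the respondent rate:
  18–48: 21,500 × 87.6% = 18,834
  49–60: 8,500 × 62.3% = 5295.5
  61–72: 5,500 × 44.1% = 2425.5
  73+: 14,500 × 51.3% = 7438.5
Estimated total = 33993.5 → 34,000.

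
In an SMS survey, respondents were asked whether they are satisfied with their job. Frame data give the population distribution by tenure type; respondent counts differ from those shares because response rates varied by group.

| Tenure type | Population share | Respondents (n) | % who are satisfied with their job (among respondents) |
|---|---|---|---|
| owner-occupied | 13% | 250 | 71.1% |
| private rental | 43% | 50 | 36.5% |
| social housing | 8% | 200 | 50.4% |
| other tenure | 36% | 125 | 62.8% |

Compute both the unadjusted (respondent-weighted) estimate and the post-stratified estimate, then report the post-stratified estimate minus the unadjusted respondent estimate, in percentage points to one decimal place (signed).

Without adjustment, the pooled respondent share is:
  (250/625)×71.1 + (50/625)×36.5 + (200/625)×50.4 + (125/625)×62.8 = 60.048%
Post-stratifying to population shares instead:
  0.13×71.1 + 0.43×36.5 + 0.08×50.4 + 0.36×62.8 = 51.578%
Difference = 51.578 − 60.048 = -8.47 pp.

-8.5 percentage points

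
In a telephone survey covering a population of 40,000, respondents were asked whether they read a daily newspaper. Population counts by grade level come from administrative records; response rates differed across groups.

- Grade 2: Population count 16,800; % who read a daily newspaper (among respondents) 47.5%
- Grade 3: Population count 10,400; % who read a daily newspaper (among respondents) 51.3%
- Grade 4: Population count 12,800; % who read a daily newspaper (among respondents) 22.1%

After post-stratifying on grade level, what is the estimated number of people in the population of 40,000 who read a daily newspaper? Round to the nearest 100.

Apply each group's respondent rate to its population count:
  Grade 2: 16,800 × 47.5% = 7980
  Grade 3: 10,400 × 51.3% = 5335.2
  Grade 4: 12,800 × 22.1% = 2828.8
Estimated total = 16,144 → 16,100.

16,100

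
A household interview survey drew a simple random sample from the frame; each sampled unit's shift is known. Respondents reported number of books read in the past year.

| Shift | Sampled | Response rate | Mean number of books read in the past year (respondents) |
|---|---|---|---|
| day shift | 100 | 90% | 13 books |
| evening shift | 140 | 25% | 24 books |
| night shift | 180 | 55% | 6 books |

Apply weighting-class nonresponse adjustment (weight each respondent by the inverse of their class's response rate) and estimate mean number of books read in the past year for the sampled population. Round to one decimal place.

With weight = n_sampled/n_responded per class, the weighted class total is n_sampled:
  day shift: 100 × 13 = 1300
  evening shift: 140 × 24 = 3360
  night shift: 180 × 6 = 1080
Adjusted estimate = 5740 / 420 = 13.6667 → 13.7.

13.7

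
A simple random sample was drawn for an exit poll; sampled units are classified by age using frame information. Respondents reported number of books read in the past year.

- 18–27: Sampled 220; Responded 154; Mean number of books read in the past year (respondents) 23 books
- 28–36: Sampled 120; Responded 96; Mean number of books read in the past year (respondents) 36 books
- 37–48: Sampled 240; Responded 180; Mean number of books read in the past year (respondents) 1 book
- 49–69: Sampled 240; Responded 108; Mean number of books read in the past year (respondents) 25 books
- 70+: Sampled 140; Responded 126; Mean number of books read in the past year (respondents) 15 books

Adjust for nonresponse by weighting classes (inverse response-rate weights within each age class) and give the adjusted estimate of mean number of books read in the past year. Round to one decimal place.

18.5

Class response rates: 18–27 154/220 = 70%, 28–36 96/120 = 80%, 37–48 180/240 = 75%, 49–69 108/240 = 45%, 70+ 126/140 = 90%.
Weighting each respondent by the inverse class response rate inflates each class back to its sampled size, so the class weight is n_sampled:
  18–27: 220 × 23 = 5060
  28–36: 120 × 36 = 4320
  37–48: 240 × 1 = 240
  49–69: 240 × 25 = 6000
  70+: 140 × 15 = 2100
Adjusted estimate = 17,720 / 960 = 18.4583 → 18.5.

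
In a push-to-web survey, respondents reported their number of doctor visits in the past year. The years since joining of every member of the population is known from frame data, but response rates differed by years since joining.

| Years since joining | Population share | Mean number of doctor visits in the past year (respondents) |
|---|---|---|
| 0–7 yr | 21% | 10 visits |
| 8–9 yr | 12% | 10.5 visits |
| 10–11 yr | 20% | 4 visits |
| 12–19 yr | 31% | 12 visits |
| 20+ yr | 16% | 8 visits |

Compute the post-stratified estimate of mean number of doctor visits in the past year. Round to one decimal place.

Post-stratification weights by population share, not respondent share:
  0–7 yr: 0.21 × 10 = 2.1
  8–9 yr: 0.12 × 10.5 = 1.26
  10–11 yr: 0.2 × 4 = 0.8
  12–19 yr: 0.31 × 12 = 3.72
  20+ yr: 0.16 × 8 = 1.28
Post-stratified estimate = 9.16 → 9.2.

9.2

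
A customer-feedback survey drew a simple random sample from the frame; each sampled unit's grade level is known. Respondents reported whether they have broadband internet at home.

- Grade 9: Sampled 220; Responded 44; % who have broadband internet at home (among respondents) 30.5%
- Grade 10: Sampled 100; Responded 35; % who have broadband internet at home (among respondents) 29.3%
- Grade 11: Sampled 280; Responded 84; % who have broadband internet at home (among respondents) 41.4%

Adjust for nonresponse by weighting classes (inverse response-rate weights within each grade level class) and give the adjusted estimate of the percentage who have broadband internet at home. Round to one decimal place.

Class response rates: Grade 9 44/220 = 20%, Grade 10 35/100 = 35%, Grade 11 84/280 = 30%.
Weighting each respondent by the inverse class response rate inflates each class back to its sampled size, so the class weight is n_sampled:
  Grade 9: 220 × 30.5 = 6710
  Grade 10: 100 × 29.3 = 2930
  Grade 11: 280 × 41.4 = 11,592
Adjusted estimate = 21,232 / 600 = 35.3867 → 35.4%.

35.4%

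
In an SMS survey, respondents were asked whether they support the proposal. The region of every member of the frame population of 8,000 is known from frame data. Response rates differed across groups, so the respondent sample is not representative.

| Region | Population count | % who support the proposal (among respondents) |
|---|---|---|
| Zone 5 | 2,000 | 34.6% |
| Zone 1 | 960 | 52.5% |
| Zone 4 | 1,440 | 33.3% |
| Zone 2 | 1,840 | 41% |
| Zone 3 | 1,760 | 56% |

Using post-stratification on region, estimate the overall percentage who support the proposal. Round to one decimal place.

42.7%

Each cell contributes population-share × respondent value:
  Zone 5: (2,000/8,000) × 34.6 = 8.65
  Zone 1: (960/8,000) × 52.5 = 6.3
  Zone 4: (1,440/8,000) × 33.3 = 5.994
  Zone 2: (1,840/8,000) × 41 = 9.43
  Zone 3: (1,760/8,000) × 56 = 12.32
Post-stratified estimate = 42.694 → 42.7%.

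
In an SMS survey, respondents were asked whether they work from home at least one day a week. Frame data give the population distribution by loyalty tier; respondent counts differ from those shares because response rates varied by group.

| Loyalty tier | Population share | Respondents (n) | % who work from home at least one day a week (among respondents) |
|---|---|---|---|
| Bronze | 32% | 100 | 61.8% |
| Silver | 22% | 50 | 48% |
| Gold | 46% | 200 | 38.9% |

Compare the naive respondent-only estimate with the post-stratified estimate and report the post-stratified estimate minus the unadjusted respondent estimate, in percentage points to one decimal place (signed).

+1.5 percentage points

Without adjustment, the pooled respondent share is:
  (100/350)×61.8 + (50/350)×48 + (200/350)×38.9 = 46.7429%
Post-stratified estimate weights by population shares:
  0.32×61.8 + 0.22×48 + 0.46×38.9 = 48.23%
Difference = 48.23 − 46.7429 = 1.4871 pp.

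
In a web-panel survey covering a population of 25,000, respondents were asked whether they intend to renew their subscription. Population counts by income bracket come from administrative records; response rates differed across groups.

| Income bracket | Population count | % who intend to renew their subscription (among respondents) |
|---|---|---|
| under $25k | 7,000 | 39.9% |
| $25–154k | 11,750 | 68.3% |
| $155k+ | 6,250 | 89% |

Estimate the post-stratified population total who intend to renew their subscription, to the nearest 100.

Apply each group's respondent rate to its population count:
  under $25k: 7,000 × 39.9% = 2793
  $25–154k: 11,750 × 68.3% = 8025.25
  $155k+: 6,250 × 89% = 5562.5
Estimated total = 16380.8 → 16,400.

16,400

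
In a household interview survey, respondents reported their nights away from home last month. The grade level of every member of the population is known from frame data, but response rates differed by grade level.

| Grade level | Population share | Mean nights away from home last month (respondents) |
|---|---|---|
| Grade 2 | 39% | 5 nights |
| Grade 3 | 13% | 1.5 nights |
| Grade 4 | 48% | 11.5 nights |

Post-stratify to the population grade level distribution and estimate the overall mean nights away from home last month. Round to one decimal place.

Reweight to the known grade level distribution:
  Grade 2: 0.39 × 5 = 1.95
  Grade 3: 0.13 × 1.5 = 0.195
  Grade 4: 0.48 × 11.5 = 5.52
Post-stratified estimate = 7.665 → 7.7.

7.7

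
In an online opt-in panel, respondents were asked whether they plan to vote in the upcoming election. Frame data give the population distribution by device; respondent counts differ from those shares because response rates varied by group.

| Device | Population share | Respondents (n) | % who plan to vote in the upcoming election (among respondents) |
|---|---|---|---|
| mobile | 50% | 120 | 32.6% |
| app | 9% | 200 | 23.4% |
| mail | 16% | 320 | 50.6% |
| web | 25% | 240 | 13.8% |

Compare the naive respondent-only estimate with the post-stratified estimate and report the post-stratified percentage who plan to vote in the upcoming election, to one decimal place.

Unadjusted (pooled respondent) estimate weights by respondent counts:
  (120/880)×32.6 + (200/880)×23.4 + (320/880)×50.6 + (240/880)×13.8 = 31.9273%
Post-stratifying to population shares instead:
  0.5×32.6 + 0.09×23.4 + 0.16×50.6 + 0.25×13.8 = 29.952%

30.0%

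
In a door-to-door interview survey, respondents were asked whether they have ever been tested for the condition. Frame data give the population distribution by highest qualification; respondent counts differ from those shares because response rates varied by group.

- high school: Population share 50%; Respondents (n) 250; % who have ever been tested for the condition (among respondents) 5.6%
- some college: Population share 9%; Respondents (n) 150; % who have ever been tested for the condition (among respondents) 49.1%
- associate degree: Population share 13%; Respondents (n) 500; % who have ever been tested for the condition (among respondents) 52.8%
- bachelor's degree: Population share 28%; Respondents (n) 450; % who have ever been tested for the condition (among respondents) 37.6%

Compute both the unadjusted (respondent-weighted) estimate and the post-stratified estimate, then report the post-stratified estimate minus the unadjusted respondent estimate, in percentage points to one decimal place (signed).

-14.0 percentage points

Naive respondent-only estimate (weights = respondent counts):
  (250/1350)×5.6 + (150/1350)×49.1 + (500/1350)×52.8 + (450/1350)×37.6 = 38.5815%
Post-stratifying to population shares instead:
  0.5×5.6 + 0.09×49.1 + 0.13×52.8 + 0.28×37.6 = 24.611%
Difference = 24.611 − 38.5815 = -13.9705 pp.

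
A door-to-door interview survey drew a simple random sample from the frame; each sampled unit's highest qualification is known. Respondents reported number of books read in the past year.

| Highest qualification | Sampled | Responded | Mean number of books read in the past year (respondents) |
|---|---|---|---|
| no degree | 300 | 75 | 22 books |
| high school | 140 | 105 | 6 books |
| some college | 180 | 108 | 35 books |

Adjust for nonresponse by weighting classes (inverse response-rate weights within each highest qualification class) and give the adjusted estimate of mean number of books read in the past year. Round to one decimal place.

22.2

Response rates by class: no degree 75/300 = 25%, high school 105/140 = 75%, some college 108/180 = 60%.
With weight = n_sampled/n_responded per class, the weighted class total is n_sampled:
  no degree: 300 × 22 = 6600
  high school: 140 × 6 = 840
  some college: 180 × 35 = 6300
Adjusted estimate = 13,740 / 620 = 22.1613 → 22.2.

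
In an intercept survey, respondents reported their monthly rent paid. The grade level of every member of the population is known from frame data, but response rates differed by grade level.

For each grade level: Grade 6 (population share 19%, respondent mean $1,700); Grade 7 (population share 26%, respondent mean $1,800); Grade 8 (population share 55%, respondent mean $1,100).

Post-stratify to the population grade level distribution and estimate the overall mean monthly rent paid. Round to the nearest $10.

Reweight to the known grade level distribution:
  Grade 6: 0.19 × 1700 = 323
  Grade 7: 0.26 × 1800 = 468
  Grade 8: 0.55 × 1100 = 605
Post-stratified estimate = 1396 → $1,400.

$1,400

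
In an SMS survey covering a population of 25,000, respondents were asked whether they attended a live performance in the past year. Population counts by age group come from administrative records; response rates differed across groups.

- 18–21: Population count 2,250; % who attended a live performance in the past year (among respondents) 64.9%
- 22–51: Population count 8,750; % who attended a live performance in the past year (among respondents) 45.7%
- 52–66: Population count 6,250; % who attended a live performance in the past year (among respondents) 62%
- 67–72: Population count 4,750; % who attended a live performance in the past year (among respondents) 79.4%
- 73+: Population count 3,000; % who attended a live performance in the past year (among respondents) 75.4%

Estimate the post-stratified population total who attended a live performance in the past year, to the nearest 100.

15,400

Estimated count per cell = population count × respondent percentage:
  18–21: 2,250 × 64.9% = 1460.25
  22–51: 8,750 × 45.7% = 3998.75
  52–66: 6,250 × 62% = 3875
  67–72: 4,750 × 79.4% = 3771.5
  73+: 3,000 × 75.4% = 2262
Estimated total = 15367.5 → 15,400.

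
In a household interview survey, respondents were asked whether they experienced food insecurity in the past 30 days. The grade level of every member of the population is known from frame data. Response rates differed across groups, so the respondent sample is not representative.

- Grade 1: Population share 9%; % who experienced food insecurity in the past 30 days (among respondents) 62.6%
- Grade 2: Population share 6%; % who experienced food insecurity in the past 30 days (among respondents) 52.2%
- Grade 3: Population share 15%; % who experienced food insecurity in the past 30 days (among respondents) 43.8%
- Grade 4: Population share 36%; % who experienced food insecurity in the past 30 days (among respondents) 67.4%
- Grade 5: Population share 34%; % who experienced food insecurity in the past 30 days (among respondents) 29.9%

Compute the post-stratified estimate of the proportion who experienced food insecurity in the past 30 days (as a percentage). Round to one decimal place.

Reweight to the known grade level distribution:
  Grade 1: 0.09 × 62.6 = 5.634
  Grade 2: 0.06 × 52.2 = 3.132
  Grade 3: 0.15 × 43.8 = 6.57
  Grade 4: 0.36 × 67.4 = 24.264
  Grade 5: 0.34 × 29.9 = 10.166
Post-stratified estimate = 49.766 → 49.8%.

49.8%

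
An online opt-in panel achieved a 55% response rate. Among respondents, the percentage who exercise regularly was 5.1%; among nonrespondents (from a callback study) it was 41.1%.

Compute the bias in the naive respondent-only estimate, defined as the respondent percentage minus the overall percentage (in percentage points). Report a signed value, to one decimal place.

Nonresponse fraction = 1 − 0.55 = 0.45.
Bias = (nonresponse fraction) × (respondent percentage − nonrespondent percentage)
     = 0.45 × (5.1 − 41.1) = 0.45 × -36 = -16.2.

-16.2 percentage points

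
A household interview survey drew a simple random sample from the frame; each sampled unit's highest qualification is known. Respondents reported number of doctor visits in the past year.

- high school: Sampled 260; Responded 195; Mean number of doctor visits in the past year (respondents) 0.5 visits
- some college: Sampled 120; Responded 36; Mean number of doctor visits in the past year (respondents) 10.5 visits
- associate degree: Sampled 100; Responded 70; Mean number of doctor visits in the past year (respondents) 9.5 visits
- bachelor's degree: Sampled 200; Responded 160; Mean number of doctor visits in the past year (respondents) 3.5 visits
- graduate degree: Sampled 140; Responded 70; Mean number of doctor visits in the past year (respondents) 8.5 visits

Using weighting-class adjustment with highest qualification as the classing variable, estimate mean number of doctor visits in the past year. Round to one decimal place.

Response rates by class: high school 195/260 = 75%, some college 36/120 = 30%, associate degree 70/100 = 70%, bachelor's degree 160/200 = 80%, graduate degree 70/140 = 50%.
Weighting each respondent by the inverse class response rate inflates each class back to its sampled size, so the class weight is n_sampled:
  high school: 260 × 0.5 = 130
  some college: 120 × 10.5 = 1260
  associate degree: 100 × 9.5 = 950
  bachelor's degree: 200 × 3.5 = 700
  graduate degree: 140 × 8.5 = 1190
Adjusted estimate = 4230 / 820 = 5.15854 → 5.2.

5.2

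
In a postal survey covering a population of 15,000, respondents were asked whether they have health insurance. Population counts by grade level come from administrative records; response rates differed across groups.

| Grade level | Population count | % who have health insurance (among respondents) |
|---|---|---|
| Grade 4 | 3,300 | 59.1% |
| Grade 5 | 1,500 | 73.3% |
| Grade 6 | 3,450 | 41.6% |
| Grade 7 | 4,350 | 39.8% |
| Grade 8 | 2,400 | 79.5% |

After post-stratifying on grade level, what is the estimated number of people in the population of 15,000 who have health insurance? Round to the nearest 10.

Each cell contributes its population count × the respondent rate:
  Grade 4: 3,300 × 59.1% = 1950.3
  Grade 5: 1,500 × 73.3% = 1099.5
  Grade 6: 3,450 × 41.6% = 1435.2
  Grade 7: 4,350 × 39.8% = 1731.3
  Grade 8: 2,400 × 79.5% = 1908
Estimated total = 8124.3 → 8,120.

8,120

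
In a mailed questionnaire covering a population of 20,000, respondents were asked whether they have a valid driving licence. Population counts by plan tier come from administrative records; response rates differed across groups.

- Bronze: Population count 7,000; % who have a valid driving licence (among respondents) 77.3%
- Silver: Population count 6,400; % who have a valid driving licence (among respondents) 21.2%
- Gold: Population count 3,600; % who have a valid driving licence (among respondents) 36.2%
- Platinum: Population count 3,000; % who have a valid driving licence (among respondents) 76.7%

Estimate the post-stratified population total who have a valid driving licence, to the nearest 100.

10,400

Estimated count per cell = population count × respondent percentage:
  Bronze: 7,000 × 77.3% = 5411
  Silver: 6,400 × 21.2% = 1356.8
  Gold: 3,600 × 36.2% = 1303.2
  Platinum: 3,000 × 76.7% = 2301
Estimated total = 10,372 → 10,400.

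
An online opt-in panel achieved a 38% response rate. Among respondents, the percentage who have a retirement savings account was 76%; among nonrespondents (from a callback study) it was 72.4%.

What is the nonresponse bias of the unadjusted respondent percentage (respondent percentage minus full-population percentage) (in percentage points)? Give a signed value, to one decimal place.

Nonresponse fraction = 1 − 0.38 = 0.62.
Bias = (nonresponse fraction) × (respondent percentage − nonrespondent percentage)
     = 0.62 × (76 − 72.4) = 0.62 × 3.6 = 2.232.

+2.2 percentage points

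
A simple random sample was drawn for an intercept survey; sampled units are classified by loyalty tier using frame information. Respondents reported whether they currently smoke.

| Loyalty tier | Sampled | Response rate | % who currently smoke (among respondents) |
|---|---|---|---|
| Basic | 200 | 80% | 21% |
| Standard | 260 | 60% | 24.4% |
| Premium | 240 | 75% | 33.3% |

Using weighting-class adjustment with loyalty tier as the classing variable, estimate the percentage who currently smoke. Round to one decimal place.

Each respondent's weight = sampled/responded in their class; summing within a class gives n_sampled, so:
  Basic: 200 × 21 = 4200
  Standard: 260 × 24.4 = 6344
  Premium: 240 × 33.3 = 7992
Adjusted estimate = 18,536 / 700 = 26.48 → 26.5%.

26.5%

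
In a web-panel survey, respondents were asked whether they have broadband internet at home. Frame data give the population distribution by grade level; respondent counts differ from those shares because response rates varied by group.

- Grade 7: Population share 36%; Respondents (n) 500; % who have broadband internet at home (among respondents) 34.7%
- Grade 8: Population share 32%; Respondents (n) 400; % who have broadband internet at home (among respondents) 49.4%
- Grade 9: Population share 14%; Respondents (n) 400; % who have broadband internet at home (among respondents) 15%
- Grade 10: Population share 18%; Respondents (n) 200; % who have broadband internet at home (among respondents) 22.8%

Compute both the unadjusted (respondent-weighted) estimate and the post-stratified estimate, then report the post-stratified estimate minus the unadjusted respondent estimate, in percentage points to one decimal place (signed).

+2.7 percentage points

Unadjusted (pooled respondent) estimate weights by respondent counts:
  (500/1500)×34.7 + (400/1500)×49.4 + (400/1500)×15 + (200/1500)×22.8 = 31.78%
Post-stratifying to population shares instead:
  0.36×34.7 + 0.32×49.4 + 0.14×15 + 0.18×22.8 = 34.504%
Difference = 34.504 − 31.78 = 2.724 pp.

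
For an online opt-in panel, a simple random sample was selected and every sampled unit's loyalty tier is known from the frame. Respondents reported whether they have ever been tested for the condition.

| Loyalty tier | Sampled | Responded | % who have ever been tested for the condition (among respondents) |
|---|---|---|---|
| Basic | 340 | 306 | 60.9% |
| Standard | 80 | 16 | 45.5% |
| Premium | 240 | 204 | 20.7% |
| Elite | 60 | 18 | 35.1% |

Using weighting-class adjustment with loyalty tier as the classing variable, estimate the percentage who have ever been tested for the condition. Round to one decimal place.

Class response rates: Basic 306/340 = 90%, Standard 16/80 = 20%, Premium 204/240 = 85%, Elite 18/60 = 30%.
Each respondent's weight = sampled/responded in their class; summing within a class gives n_sampled, so:
  Basic: 340 × 60.9 = 20,706
  Standard: 80 × 45.5 = 3640
  Premium: 240 × 20.7 = 4968
  Elite: 60 × 35.1 = 2106
Adjusted estimate = 31,420 / 720 = 43.6389 → 43.6%.

43.6%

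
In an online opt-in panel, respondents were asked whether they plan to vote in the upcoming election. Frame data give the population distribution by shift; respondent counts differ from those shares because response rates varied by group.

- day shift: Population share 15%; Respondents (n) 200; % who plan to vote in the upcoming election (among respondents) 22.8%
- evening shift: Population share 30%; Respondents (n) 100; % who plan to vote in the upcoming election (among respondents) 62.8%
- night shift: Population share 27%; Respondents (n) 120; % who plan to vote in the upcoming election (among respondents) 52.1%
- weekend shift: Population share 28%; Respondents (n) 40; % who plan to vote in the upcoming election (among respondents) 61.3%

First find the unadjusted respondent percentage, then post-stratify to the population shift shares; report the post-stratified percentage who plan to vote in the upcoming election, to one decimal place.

Naive respondent-only estimate (weights = respondent counts):
  (200/460)×22.8 + (100/460)×62.8 + (120/460)×52.1 + (40/460)×61.3 = 42.487%
Post-stratified estimate weights by population shares:
  0.15×22.8 + 0.3×62.8 + 0.27×52.1 + 0.28×61.3 = 53.491%

53.5%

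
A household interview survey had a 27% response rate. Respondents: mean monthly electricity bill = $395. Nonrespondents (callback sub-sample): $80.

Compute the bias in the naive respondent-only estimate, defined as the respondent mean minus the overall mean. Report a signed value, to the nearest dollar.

Nonresponse fraction = 1 − 0.27 = 0.73.
Bias = (nonresponse fraction) × (respondent mean − nonrespondent mean)
     = 0.73 × (395 − 80) = 0.73 × 315 = 229.95.

+$230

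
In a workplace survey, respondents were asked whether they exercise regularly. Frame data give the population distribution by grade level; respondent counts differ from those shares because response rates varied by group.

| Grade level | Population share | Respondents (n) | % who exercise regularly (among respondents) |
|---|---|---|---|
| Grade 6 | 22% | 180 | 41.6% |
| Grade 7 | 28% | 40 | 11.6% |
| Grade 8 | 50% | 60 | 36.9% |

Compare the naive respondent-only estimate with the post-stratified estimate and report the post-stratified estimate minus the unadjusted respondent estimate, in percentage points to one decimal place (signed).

-5.5 percentage points

Unadjusted (pooled respondent) estimate weights by respondent counts:
  (180/280)×41.6 + (40/280)×11.6 + (60/280)×36.9 = 36.3071%
Post-stratifying to population shares instead:
  0.22×41.6 + 0.28×11.6 + 0.5×36.9 = 30.85%
Difference = 30.85 − 36.3071 = -5.4571 pp.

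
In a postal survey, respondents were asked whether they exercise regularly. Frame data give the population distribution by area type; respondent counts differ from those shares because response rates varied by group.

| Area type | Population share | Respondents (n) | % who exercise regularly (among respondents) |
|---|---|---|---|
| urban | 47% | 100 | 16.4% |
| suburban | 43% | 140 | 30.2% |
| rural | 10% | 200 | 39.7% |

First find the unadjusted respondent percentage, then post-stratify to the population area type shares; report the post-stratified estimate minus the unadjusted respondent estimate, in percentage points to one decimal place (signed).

Without adjustment, the pooled respondent share is:
  (100/440)×16.4 + (140/440)×30.2 + (200/440)×39.7 = 31.3818%
Post-stratified estimate weights by population shares:
  0.47×16.4 + 0.43×30.2 + 0.1×39.7 = 24.664%
Difference = 24.664 − 31.3818 = -6.7178 pp.

-6.7 percentage points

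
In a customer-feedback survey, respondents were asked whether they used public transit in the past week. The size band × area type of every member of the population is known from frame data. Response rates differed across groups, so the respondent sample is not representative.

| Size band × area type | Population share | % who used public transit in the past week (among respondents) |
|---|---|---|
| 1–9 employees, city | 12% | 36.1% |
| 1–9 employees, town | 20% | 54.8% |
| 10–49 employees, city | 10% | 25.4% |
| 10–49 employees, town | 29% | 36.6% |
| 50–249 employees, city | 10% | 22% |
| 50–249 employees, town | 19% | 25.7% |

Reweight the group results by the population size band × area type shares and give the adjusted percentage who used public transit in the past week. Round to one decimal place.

35.5%

Each cell contributes population-share × respondent value:
  1–9 employees, city: 0.12 × 36.1 = 4.332
  1–9 employees, town: 0.2 × 54.8 = 10.96
  10–49 employees, city: 0.1 × 25.4 = 2.54
  10–49 employees, town: 0.29 × 36.6 = 10.614
  50–249 employees, city: 0.1 × 22 = 2.2
  50–249 employees, town: 0.19 × 25.7 = 4.883
Post-stratified estimate = 35.529 → 35.5%.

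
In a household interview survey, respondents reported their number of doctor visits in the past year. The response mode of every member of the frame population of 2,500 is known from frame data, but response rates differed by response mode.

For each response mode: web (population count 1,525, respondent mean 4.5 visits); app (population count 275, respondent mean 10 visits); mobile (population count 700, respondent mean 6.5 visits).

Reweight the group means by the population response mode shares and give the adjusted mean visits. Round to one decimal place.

Reweight to the known response mode distribution:
  web: (1,525/2,500) × 4.5 = 2.745
  app: (275/2,500) × 10 = 1.1
  mobile: (700/2,500) × 6.5 = 1.82
Post-stratified estimate = 5.665 → 5.7.

5.7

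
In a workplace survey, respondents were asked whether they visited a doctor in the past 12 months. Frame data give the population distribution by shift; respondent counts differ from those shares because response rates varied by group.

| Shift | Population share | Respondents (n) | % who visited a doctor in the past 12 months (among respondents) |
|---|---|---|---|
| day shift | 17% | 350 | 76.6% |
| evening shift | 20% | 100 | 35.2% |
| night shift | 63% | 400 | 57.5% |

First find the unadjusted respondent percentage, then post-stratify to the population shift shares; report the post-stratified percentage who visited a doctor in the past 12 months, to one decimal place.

Without adjustment, the pooled respondent share is:
  (350/850)×76.6 + (100/850)×35.2 + (400/850)×57.5 = 62.7412%
Post-stratifying to population shares instead:
  0.17×76.6 + 0.2×35.2 + 0.63×57.5 = 56.287%

56.3%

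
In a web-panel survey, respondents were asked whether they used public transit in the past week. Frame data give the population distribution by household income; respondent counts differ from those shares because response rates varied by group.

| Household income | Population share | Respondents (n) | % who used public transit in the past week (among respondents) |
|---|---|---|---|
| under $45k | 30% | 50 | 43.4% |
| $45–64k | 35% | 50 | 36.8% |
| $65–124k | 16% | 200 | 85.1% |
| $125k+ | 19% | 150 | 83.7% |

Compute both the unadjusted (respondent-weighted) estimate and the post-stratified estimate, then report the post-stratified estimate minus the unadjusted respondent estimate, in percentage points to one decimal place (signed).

Without adjustment, the pooled respondent share is:
  (50/450)×43.4 + (50/450)×36.8 + (200/450)×85.1 + (150/450)×83.7 = 74.6333%
Post-stratifying to population shares instead:
  0.3×43.4 + 0.35×36.8 + 0.16×85.1 + 0.19×83.7 = 55.419%
Difference = 55.419 − 74.6333 = -19.2143 pp.

-19.2 percentage points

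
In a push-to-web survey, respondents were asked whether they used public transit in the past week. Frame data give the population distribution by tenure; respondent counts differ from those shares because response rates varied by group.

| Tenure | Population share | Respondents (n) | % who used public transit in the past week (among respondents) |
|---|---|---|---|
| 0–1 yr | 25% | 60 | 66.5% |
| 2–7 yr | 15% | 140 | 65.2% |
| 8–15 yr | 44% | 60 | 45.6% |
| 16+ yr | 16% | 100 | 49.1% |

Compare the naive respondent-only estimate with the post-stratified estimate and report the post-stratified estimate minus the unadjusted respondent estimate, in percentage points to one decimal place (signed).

-3.4 percentage points

Unadjusted (pooled respondent) estimate weights by respondent counts:
  (60/360)×66.5 + (140/360)×65.2 + (60/360)×45.6 + (100/360)×49.1 = 57.6778%
Post-stratified estimate weights by population shares:
  0.25×66.5 + 0.15×65.2 + 0.44×45.6 + 0.16×49.1 = 54.325%
Difference = 54.325 − 57.6778 = -3.3528 pp.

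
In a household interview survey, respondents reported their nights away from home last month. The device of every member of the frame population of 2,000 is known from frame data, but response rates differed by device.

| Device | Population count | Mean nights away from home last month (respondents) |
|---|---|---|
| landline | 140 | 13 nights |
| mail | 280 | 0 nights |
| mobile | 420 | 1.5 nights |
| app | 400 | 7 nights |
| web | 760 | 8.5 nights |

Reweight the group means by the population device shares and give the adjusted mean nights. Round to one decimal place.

5.9

Weight each group's respondent value by its population share:
  landline: (140/2,000) × 13 = 0.91
  mail: (280/2,000) × 0 = 0
  mobile: (420/2,000) × 1.5 = 0.315
  app: (400/2,000) × 7 = 1.4
  web: (760/2,000) × 8.5 = 3.23
Post-stratified estimate = 5.855 → 5.9.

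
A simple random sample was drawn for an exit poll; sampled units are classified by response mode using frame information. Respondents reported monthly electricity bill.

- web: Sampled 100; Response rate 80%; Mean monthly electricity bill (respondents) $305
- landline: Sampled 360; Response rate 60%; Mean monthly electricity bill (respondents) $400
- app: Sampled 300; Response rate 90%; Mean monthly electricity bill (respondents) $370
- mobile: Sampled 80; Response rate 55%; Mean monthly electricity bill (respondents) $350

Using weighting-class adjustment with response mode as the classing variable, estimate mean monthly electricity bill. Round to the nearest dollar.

$373

Weighting each respondent by the inverse class response rate inflates each class back to its sampled size, so the class weight is n_sampled:
  web: 100 × 305 = 30,500
  landline: 360 × 400 = 144,000
  app: 300 × 370 = 111,000
  mobile: 80 × 350 = 28,000
Adjusted estimate = 313,500 / 840 = 373.214 → $373.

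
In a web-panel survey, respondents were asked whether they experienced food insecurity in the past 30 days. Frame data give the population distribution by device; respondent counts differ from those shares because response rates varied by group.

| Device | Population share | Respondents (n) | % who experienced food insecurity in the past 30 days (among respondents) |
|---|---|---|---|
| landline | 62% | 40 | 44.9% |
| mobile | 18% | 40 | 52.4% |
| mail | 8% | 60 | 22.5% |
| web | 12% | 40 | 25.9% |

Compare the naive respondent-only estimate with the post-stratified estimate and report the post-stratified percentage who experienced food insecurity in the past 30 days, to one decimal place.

Naive respondent-only estimate (weights = respondent counts):
  (40/180)×44.9 + (40/180)×52.4 + (60/180)×22.5 + (40/180)×25.9 = 34.8778%
Reweighting by population device shares:
  0.62×44.9 + 0.18×52.4 + 0.08×22.5 + 0.12×25.9 = 42.178%

42.2%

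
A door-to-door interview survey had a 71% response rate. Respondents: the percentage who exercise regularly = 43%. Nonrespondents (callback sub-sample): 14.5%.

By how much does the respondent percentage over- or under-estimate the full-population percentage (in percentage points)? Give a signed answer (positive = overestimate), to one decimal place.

Nonresponse fraction = 1 − 0.71 = 0.29.
Bias = (nonresponse fraction) × (respondent percentage − nonrespondent percentage)
     = 0.29 × (43 − 14.5) = 0.29 × 28.5 = 8.265.

+8.3 percentage points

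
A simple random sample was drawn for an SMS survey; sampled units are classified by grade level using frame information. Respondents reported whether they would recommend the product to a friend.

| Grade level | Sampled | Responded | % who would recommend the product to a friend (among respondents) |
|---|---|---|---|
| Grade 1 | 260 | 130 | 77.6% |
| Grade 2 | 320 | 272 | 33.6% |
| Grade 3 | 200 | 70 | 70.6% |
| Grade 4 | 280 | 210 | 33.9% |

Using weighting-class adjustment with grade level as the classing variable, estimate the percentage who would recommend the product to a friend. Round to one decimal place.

51.5%

Class response rates: Grade 1 130/260 = 50%, Grade 2 272/320 = 85%, Grade 3 70/200 = 35%, Grade 4 210/280 = 75%.
With weight = n_sampled/n_responded per class, the weighted class total is n_sampled:
  Grade 1: 260 × 77.6 = 20,176
  Grade 2: 320 × 33.6 = 10,752
  Grade 3: 200 × 70.6 = 14120
  Grade 4: 280 × 33.9 = 9492
Adjusted estimate = 54,540 / 1,060 = 51.4528 → 51.5%.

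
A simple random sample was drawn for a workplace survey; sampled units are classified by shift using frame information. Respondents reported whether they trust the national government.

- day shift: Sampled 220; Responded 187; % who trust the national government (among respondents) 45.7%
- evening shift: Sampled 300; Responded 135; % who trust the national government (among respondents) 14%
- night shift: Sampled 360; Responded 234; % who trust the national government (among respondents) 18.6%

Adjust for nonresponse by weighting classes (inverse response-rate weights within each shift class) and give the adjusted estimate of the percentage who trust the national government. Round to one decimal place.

Response rates by class: day shift 187/220 = 85%, evening shift 135/300 = 45%, night shift 234/360 = 65%.
Weighting each respondent by the inverse class response rate inflates each class back to its sampled size, so the class weight is n_sampled:
  day shift: 220 × 45.7 = 10,054
  evening shift: 300 × 14 = 4200
  night shift: 360 × 18.6 = 6696
Adjusted estimate = 20,950 / 880 = 23.8068 → 23.8%.

23.8%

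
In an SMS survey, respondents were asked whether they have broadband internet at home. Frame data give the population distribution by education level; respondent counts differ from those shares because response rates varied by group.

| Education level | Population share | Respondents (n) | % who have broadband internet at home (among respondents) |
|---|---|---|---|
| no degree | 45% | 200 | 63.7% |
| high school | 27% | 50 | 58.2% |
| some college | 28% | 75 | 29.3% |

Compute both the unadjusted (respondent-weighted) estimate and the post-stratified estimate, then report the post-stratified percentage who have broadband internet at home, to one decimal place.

52.6%

Unadjusted (pooled respondent) estimate weights by respondent counts:
  (200/325)×63.7 + (50/325)×58.2 + (75/325)×29.3 = 54.9154%
Post-stratifying to population shares instead:
  0.45×63.7 + 0.27×58.2 + 0.28×29.3 = 52.583%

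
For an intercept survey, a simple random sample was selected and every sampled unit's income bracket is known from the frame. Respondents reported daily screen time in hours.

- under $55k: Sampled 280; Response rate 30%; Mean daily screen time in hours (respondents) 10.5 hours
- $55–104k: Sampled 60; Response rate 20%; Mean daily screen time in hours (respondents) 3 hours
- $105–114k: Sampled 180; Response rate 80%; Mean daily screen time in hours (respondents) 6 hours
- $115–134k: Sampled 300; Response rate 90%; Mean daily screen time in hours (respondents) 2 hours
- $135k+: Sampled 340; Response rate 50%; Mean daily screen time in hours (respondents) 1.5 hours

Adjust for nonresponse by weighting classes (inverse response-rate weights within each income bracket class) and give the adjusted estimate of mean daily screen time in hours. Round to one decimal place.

Inverse-response-rate weighting restores each class to its sampled count, so class totals weight by n_sampled:
  under $55k: 280 × 10.5 = 2940
  $55–104k: 60 × 3 = 180
  $105–114k: 180 × 6 = 1080
  $115–134k: 300 × 2 = 600
  $135k+: 340 × 1.5 = 510
Adjusted estimate = 5310 / 1,160 = 4.57759 → 4.6.

4.6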